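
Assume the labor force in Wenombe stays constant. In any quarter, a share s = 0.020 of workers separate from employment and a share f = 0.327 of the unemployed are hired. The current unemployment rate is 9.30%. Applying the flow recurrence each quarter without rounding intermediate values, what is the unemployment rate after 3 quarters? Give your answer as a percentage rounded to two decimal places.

Unemployment rate after three quarters ≈ 6.75%.

With a fixed labor force, u_{t+1} = u_t + s·(1−u_t) − f·u_t = u_t·(1−s−f) + s.
Here 1−s−f = 0.653 and s = 0.020.
u_1 = 0.093000 × 0.653 + 0.020 = 0.080729.
u_2 = 0.080729 × 0.653 + 0.020 = 0.072716.
u_3 = 0.072716 × 0.653 + 0.020 = 0.067484.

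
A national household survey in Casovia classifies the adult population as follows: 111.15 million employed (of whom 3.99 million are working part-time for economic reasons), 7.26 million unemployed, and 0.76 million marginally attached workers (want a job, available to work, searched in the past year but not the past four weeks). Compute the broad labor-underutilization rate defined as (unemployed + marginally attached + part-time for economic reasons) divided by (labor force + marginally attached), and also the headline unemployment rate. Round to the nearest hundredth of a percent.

Labor force = 111.15 + 7.26 = 118.41 million.
Numerator = 7.26 + 0.76 + 3.99 = 12.01 million.
Denominator = 118.41 + 0.76 = 119.17 million.
Broad rate = 12.01 / 119.17 = 10.08%.
Headline unemployment rate = 7.26 / 118.41 = 6.13%.

Broad underutilization rate ≈ 10.08%; headline unemployment rate ≈ 6.13%.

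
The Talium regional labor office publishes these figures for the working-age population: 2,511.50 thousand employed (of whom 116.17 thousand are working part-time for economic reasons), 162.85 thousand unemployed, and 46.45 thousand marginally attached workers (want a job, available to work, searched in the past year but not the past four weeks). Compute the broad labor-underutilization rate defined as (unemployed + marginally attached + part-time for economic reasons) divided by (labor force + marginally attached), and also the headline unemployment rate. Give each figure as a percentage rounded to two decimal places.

Broad underutilization rate ≈ 11.96%; headline unemployment rate ≈ 6.09%.

Labor force = 2,511.50 + 162.85 = 2,674.35 thousand.
Numerator = 162.85 + 46.45 + 116.17 = 325.47 thousand.
Denominator = 2,674.35 + 46.45 = 2,720.80 thousand.
Broad rate = 325.47 / 2,720.80 = 11.96%.
Headline unemployment rate = 162.85 / 2,674.35 = 6.09%.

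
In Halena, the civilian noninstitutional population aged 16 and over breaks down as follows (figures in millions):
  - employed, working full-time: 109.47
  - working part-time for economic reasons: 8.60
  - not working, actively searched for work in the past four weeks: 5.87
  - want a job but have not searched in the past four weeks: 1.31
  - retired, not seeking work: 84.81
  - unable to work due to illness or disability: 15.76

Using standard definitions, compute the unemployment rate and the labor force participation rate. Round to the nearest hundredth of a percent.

Employed = 109.47 + 8.60 = 118.07 million (anyone who worked, including part-time for economic reasons, counts as employed).
Unemployed = 5.87 million.
Labor force = 118.07 + 5.87 = 123.94 million.
Not in labor force = 1.31 + 84.81 + 15.76 = 101.88 million (those not working and not actively searching are outside the labor force — including those who want a job but have given up searching).
Civilian working-age population = 123.94 + 101.88 = 225.82 million.
Unemployment rate = 5.87 / 123.94 = 4.74%.
Labor force participation rate = 123.94 / 225.82 = 54.88%.

Unemployment rate ≈ 4.74%; labor force participation rate ≈ 54.88%.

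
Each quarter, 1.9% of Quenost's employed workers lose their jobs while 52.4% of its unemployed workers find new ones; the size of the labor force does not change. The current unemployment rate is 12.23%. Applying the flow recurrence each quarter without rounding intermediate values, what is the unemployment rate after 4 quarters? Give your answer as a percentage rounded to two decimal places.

Unemployment rate after four quarters ≈ 3.88%.

With a fixed labor force, u_{t+1} = u_t + s·(1−u_t) − f·u_t = u_t·(1−s−f) + s.
Here 1−s−f = 0.457 and s = 0.019.
u_1 = 0.122300 × 0.457 + 0.019 = 0.074891.
u_2 = 0.074891 × 0.457 + 0.019 = 0.053225.
u_3 = 0.053225 × 0.457 + 0.019 = 0.043324.
u_4 = 0.043324 × 0.457 + 0.019 = 0.038799.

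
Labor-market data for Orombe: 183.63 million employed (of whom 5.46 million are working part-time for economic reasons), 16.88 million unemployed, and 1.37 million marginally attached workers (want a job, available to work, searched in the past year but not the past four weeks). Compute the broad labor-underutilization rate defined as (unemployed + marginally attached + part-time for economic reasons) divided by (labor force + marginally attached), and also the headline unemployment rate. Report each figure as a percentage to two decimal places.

Broad underutilization rate ≈ 11.74%; headline unemployment rate ≈ 8.42%.

Labor force = 183.63 + 16.88 = 200.51 million.
Numerator = 16.88 + 1.37 + 5.46 = 23.71 million.
Denominator = 200.51 + 1.37 = 201.88 million.
Broad rate = 23.71 / 201.88 = 11.74%.
Headline unemployment rate = 16.88 / 200.51 = 8.42%.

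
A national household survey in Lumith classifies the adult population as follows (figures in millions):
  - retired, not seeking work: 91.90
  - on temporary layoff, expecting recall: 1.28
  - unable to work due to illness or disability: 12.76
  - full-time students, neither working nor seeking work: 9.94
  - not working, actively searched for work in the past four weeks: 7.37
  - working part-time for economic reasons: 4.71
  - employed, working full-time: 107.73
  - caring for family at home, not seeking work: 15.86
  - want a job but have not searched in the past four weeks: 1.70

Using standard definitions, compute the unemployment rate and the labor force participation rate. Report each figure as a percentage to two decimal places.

Unemployment rate ≈ 7.14%; labor force participation rate ≈ 47.81%.

Employed = 4.71 + 107.73 = 112.44 million (anyone who worked, including part-time for economic reasons, counts as employed).
Unemployed = 1.28 + 7.37 = 8.65 million (jobless and actively searching, or on temporary layoff).
Labor force = 112.44 + 8.65 = 121.09 million.
Not in labor force = 91.90 + 12.76 + 9.94 + 15.86 + 1.70 = 132.16 million (those not working and not actively searching are outside the labor force — including those who want a job but have given up searching).
Civilian working-age population = 121.09 + 132.16 = 253.25 million.
Unemployment rate = 8.65 / 121.09 = 7.14%.
Labor force participation rate = 121.09 / 253.25 = 47.81%.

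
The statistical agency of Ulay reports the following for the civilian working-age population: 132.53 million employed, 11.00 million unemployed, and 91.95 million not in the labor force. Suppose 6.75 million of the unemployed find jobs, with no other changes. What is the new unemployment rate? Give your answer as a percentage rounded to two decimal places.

Initially, labor force = 132.53 + 11.00 = 143.53 million, so u = 11.00/143.53 = 7.66%.
After the change, unemployed falls and employed rises by 6.75; labor force unchanged → E = 139.28, U = 4.25, labor force = 143.53 million.
New unemployment rate = 4.25 / 143.53 = 2.96%.

New unemployment rate ≈ 2.96%.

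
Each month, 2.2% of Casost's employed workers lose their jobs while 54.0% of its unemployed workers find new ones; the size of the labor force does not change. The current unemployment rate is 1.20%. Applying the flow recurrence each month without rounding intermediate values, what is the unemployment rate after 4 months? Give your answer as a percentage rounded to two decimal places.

With a fixed labor force, u_{t+1} = u_t + s·(1−u_t) − f·u_t = u_t·(1−s−f) + s.
Here 1−s−f = 0.438 and s = 0.022.
u_1 = 0.012000 × 0.438 + 0.022 = 0.027256.
u_2 = 0.027256 × 0.438 + 0.022 = 0.033938.
u_3 = 0.033938 × 0.438 + 0.022 = 0.036865.
u_4 = 0.036865 × 0.438 + 0.022 = 0.038147.

Unemployment rate after four months ≈ 3.81%.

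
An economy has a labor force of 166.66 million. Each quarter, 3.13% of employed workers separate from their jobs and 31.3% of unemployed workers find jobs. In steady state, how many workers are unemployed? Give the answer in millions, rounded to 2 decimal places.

Steady-state unemployment rate u* = s/(s+f) = 3.13/(3.13+31.3) = 0.090909.
Unemployed = u* × labor force = 0.090909 × 166.66 ≈ 15.15 million.

About 15.15 million are unemployed in steady state.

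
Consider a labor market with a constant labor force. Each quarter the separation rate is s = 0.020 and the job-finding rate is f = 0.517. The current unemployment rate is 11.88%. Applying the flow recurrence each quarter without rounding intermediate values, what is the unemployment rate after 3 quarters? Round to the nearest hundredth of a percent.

Unemployment rate after three quarters ≈ 4.53%.

With a fixed labor force, u_{t+1} = u_t + s·(1−u_t) − f·u_t = u_t·(1−s−f) + s.
Here 1−s−f = 0.463 and s = 0.020.
u_1 = 0.118800 × 0.463 + 0.020 = 0.075004.
u_2 = 0.075004 × 0.463 + 0.020 = 0.054727.
u_3 = 0.054727 × 0.463 + 0.020 = 0.045339.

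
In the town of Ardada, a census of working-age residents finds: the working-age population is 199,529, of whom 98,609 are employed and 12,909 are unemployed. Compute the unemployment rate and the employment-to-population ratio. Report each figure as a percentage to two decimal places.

Unemployment rate ≈ 11.58%; employment-population ratio ≈ 49.42%.

Labor force = employed + unemployed = 98,609 + 12,909 = 111,518.
Unemployment rate = 12,909 / 111,518 = 11.58%.
Employment-population ratio = 98,609 / 199,529 = 49.42%.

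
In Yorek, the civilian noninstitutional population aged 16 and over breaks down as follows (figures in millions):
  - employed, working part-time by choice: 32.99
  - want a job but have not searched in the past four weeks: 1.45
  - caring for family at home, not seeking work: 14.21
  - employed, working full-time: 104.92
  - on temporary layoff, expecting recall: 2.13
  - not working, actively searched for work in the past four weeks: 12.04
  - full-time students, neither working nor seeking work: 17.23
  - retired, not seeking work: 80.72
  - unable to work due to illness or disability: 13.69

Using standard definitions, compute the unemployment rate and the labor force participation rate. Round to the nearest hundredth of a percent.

Unemployment rate ≈ 9.32%; labor force participation rate ≈ 54.43%.

Employed = 32.99 + 104.92 = 137.91 million.
Unemployed = 2.13 + 12.04 = 14.17 million (jobless and actively searching, or on temporary layoff).
Labor force = 137.91 + 14.17 = 152.08 million.
Not in labor force = 1.45 + 14.21 + 17.23 + 80.72 + 13.69 = 127.30 million (those not working and not actively searching are outside the labor force — including those who want a job but have given up searching).
Civilian working-age population = 152.08 + 127.30 = 279.38 million.
Unemployment rate = 14.17 / 152.08 = 9.32%.
Labor force participation rate = 152.08 / 279.38 = 54.43%.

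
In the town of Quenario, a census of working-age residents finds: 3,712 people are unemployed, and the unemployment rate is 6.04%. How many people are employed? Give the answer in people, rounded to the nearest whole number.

About 57,745 are employed.

Labor force = U / u = 3,712 / 0.0604 ≈ 61,457.
Employed = labor force − unemployed = 61,457 − 3,712 = 57,745.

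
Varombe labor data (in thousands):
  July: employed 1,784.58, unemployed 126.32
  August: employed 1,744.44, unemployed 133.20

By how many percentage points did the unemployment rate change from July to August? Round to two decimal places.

The unemployment rate changed by +0.48 percentage points.

July: labor force = 1,784.58 + 126.32 = 1,910.90; u = 126.32/1,910.90 = 6.61%.
August: labor force = 1,744.44 + 133.20 = 1,877.64; u = 133.20/1,877.64 = 7.09%.
Change = 7.09% − 6.61% = +0.48 pp.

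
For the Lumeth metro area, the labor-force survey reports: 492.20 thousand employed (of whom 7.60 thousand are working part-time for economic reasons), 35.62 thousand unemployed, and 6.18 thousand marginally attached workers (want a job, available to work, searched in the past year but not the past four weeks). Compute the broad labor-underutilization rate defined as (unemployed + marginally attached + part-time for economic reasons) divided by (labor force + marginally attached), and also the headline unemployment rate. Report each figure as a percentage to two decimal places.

Broad underutilization rate ≈ 9.25%; headline unemployment rate ≈ 6.75%.

Labor force = 492.20 + 35.62 = 527.82 thousand.
Numerator = 35.62 + 6.18 + 7.60 = 49.40 thousand.
Denominator = 527.82 + 6.18 = 534.00 thousand.
Broad rate = 49.40 / 534.00 = 9.25%.
Headline unemployment rate = 35.62 / 527.82 = 6.75%.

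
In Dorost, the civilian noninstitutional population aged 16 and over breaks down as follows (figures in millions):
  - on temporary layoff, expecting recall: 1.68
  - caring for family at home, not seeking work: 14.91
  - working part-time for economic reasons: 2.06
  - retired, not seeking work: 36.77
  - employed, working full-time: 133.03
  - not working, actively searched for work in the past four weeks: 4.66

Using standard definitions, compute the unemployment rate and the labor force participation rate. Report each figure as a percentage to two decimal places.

Employed = 2.06 + 133.03 = 135.09 million (anyone who worked, including part-time for economic reasons, counts as employed).
Unemployed = 1.68 + 4.66 = 6.34 million (jobless and actively searching, or on temporary layoff).
Labor force = 135.09 + 6.34 = 141.43 million.
Not in labor force = 14.91 + 36.77 = 51.68 million (those not working and not actively searching are outside the labor force).
Civilian working-age population = 141.43 + 51.68 = 193.11 million.
Unemployment rate = 6.34 / 141.43 = 4.48%.
Labor force participation rate = 141.43 / 193.11 = 73.24%.

Unemployment rate ≈ 4.48%; labor force participation rate ≈ 73.24%.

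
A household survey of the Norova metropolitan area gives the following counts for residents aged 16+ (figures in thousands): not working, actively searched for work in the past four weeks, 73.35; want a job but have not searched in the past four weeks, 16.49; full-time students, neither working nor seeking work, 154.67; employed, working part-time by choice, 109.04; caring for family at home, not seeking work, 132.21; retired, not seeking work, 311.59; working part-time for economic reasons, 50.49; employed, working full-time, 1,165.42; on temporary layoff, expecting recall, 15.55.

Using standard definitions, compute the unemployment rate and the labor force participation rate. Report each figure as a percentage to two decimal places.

Employed = 109.04 + 50.49 + 1,165.42 = 1,324.95 thousand (anyone who worked, including part-time for economic reasons, counts as employed).
Unemployed = 73.35 + 15.55 = 88.90 thousand (jobless and actively searching, or on temporary layoff).
Labor force = 1,324.95 + 88.90 = 1,413.85 thousand.
Not in labor force = 16.49 + 154.67 + 132.21 + 311.59 = 614.96 thousand (those not working and not actively searching are outside the labor force — including those who want a job but have given up searching).
Civilian working-age population = 1,413.85 + 614.96 = 2,028.81 thousand.
Unemployment rate = 88.90 / 1,413.85 = 6.29%.
Labor force participation rate = 1,413.85 / 2,028.81 = 69.69%.

Unemployment rate ≈ 6.29%; labor force participation rate ≈ 69.69%.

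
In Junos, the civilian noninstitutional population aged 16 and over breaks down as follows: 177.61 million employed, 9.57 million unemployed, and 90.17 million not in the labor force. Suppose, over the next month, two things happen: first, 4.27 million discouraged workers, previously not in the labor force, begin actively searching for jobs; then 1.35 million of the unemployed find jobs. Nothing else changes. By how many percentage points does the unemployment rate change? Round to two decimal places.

The unemployment rate changes by +1.41 percentage points.

Initially, labor force = 177.61 + 9.57 = 187.18 million, so u = 9.57/187.18 = 5.11%.
After the first change, unemployed and labor force both rise by 4.27 → E = 177.61, U = 13.84, labor force = 191.45 million.
After the second change, unemployed falls and employed rises by 1.35; labor force unchanged → E = 178.96, U = 12.49, labor force = 191.45 million.
New unemployment rate = 12.49 / 191.45 = 6.52%.
Change = 6.52% − 5.11% = +1.41 percentage points.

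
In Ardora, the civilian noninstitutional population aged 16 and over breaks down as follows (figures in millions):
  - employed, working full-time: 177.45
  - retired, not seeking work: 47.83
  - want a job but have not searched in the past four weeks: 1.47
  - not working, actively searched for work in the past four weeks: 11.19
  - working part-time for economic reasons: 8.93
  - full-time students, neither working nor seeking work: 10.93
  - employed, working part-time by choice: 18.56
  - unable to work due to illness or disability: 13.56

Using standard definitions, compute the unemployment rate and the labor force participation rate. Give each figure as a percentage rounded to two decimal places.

Unemployment rate ≈ 5.18%; labor force participation rate ≈ 74.55%.

Employed = 177.45 + 8.93 + 18.56 = 204.94 million (anyone who worked, including part-time for economic reasons, counts as employed).
Unemployed = 11.19 million.
Labor force = 204.94 + 11.19 = 216.13 million.
Not in labor force = 47.83 + 1.47 + 10.93 + 13.56 = 73.79 million (those not working and not actively searching are outside the labor force — including those who want a job but have given up searching).
Civilian working-age population = 216.13 + 73.79 = 289.92 million.
Unemployment rate = 11.19 / 216.13 = 5.18%.
Labor force participation rate = 216.13 / 289.92 = 74.55%.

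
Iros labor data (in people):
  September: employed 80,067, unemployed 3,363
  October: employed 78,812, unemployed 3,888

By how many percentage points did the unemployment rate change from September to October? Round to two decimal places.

The unemployment rate changed by +0.67 percentage points.

September: labor force = 80,067 + 3,363 = 83,430; u = 3,363/83,430 = 4.03%.
October: labor force = 78,812 + 3,888 = 82,700; u = 3,888/82,700 = 4.70%.
Change = 4.70% − 4.03% = +0.67 pp.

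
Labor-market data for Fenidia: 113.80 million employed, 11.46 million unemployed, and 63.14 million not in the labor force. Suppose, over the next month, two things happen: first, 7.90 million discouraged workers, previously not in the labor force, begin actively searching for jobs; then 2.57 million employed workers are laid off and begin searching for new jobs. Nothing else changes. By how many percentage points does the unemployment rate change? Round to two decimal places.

Initially, labor force = 113.80 + 11.46 = 125.26 million, so u = 11.46/125.26 = 9.15%.
After the first change, unemployed and labor force both rise by 7.90 → E = 113.80, U = 19.36, labor force = 133.16 million.
After the second change, employed falls and unemployed rises by 2.57; labor force unchanged → E = 111.23, U = 21.93, labor force = 133.16 million.
New unemployment rate = 21.93 / 133.16 = 16.47%.
Change = 16.47% − 9.15% = +7.32 percentage points.

The unemployment rate changes by +7.32 percentage points.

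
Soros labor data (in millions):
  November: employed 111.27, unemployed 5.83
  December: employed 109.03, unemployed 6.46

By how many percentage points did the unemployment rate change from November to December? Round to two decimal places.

November: labor force = 111.27 + 5.83 = 117.10; u = 5.83/117.10 = 4.98%.
December: labor force = 109.03 + 6.46 = 115.49; u = 6.46/115.49 = 5.59%.
Change = 5.59% − 4.98% = +0.61 pp.

The unemployment rate changed by +0.61 percentage points.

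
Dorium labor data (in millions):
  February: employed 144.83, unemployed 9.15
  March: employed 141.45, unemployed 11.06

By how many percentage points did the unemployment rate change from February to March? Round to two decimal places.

February: labor force = 144.83 + 9.15 = 153.98; u = 9.15/153.98 = 5.94%.
March: labor force = 141.45 + 11.06 = 152.51; u = 11.06/152.51 = 7.25%.
Change = 7.25% − 5.94% = +1.31 pp.

The unemployment rate changed by +1.31 percentage points.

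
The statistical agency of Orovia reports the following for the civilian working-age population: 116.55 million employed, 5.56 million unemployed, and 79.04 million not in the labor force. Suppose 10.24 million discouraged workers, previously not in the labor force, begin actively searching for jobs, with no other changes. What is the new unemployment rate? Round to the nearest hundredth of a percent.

New unemployment rate ≈ 11.94%.

Initially, labor force = 116.55 + 5.56 = 122.11 million, so u = 5.56/122.11 = 4.55%.
After the change, unemployed and labor force both rise by 10.24 → E = 116.55, U = 15.80, labor force = 132.35 million.
New unemployment rate = 15.80 / 132.35 = 11.94%.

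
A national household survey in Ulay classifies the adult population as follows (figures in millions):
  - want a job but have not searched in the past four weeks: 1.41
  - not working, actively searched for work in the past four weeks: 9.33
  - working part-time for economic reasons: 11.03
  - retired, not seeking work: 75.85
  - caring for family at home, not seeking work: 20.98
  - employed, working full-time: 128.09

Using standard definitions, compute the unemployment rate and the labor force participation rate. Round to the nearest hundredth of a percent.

Unemployment rate ≈ 6.28%; labor force participation rate ≈ 60.18%.

Employed = 11.03 + 128.09 = 139.12 million (anyone who worked, including part-time for economic reasons, counts as employed).
Unemployed = 9.33 million.
Labor force = 139.12 + 9.33 = 148.45 million.
Not in labor force = 1.41 + 75.85 + 20.98 = 98.24 million (those not working and not actively searching are outside the labor force — including those who want a job but have given up searching).
Civilian working-age population = 148.45 + 98.24 = 246.69 million.
Unemployment rate = 9.33 / 148.45 = 6.28%.
Labor force participation rate = 148.45 / 246.69 = 60.18%.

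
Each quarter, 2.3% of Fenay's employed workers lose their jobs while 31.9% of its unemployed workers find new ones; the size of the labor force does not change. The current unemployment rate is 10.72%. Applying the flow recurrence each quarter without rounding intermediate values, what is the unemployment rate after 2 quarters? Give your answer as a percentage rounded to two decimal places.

With a fixed labor force, u_{t+1} = u_t + s·(1−u_t) − f·u_t = u_t·(1−s−f) + s.
Here 1−s−f = 0.658 and s = 0.023.
u_1 = 0.107200 × 0.658 + 0.023 = 0.093538.
u_2 = 0.093538 × 0.658 + 0.023 = 0.084548.

Unemployment rate after two quarters ≈ 8.45%.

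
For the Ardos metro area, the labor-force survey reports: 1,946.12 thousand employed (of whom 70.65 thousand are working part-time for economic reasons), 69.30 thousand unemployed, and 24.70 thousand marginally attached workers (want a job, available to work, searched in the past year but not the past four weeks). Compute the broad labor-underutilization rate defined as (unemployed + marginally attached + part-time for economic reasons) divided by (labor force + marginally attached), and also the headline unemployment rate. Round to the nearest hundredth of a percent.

Labor force = 1,946.12 + 69.30 = 2,015.42 thousand.
Numerator = 69.30 + 24.70 + 70.65 = 164.65 thousand.
Denominator = 2,015.42 + 24.70 = 2,040.12 thousand.
Broad rate = 164.65 / 2,040.12 = 8.07%.
Headline unemployment rate = 69.30 / 2,015.42 = 3.44%.

Broad underutilization rate ≈ 8.07%; headline unemployment rate ≈ 3.44%.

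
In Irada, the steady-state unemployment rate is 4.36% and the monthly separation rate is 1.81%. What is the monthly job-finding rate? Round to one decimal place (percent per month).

From u* = s/(s+f): f = s·(1−u)/u.
f = 1.81 × (1 − 0.0436) / 0.0436 = 1.7311 / 0.0436 ≈ 39.7% per month.

Job-finding rate ≈ 39.7% per month.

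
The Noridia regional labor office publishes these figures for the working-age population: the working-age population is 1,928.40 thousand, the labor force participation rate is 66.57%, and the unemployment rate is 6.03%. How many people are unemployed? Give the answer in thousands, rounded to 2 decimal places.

About 77.41 thousand are unemployed.

Labor force = 0.6657 × 1,928.40 = 1,283.74 thousand.
Unemployed = 0.0603 × 1,283.74 ≈ 77.41 thousand.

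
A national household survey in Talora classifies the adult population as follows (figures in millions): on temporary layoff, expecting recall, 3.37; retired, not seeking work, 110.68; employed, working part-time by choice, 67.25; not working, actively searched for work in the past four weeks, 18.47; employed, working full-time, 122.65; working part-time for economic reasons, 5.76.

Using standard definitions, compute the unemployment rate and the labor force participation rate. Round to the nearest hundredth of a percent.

Unemployment rate ≈ 10.04%; labor force participation rate ≈ 66.27%.

Employed = 67.25 + 122.65 + 5.76 = 195.66 million (anyone who worked, including part-time for economic reasons, counts as employed).
Unemployed = 3.37 + 18.47 = 21.84 million (jobless and actively searching, or on temporary layoff).
Labor force = 195.66 + 21.84 = 217.50 million.
Not in labor force = 110.68 million (those not working and not actively searching are outside the labor force).
Civilian working-age population = 217.50 + 110.68 = 328.18 million.
Unemployment rate = 21.84 / 217.50 = 10.04%.
Labor force participation rate = 217.50 / 328.18 = 66.27%.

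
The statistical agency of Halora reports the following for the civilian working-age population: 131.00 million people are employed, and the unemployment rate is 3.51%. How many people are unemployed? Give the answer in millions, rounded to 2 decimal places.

About 4.77 million are unemployed.

Let U be the number unemployed. The labor force is E + U, and U/(E+U) = 0.0351.
So U = 0.0351 × 131.00 / (1 − 0.0351) = 4.5981 / 0.9649 ≈ 4.77 million.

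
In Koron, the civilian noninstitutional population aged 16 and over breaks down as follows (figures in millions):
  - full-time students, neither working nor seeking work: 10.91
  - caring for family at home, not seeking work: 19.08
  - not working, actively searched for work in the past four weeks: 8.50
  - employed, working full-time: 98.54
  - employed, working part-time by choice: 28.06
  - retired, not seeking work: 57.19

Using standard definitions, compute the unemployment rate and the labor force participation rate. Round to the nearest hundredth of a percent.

Unemployment rate ≈ 6.29%; labor force participation rate ≈ 60.78%.

Employed = 98.54 + 28.06 = 126.60 million.
Unemployed = 8.50 million.
Labor force = 126.60 + 8.50 = 135.10 million.
Not in labor force = 10.91 + 19.08 + 57.19 = 87.18 million (those not working and not actively searching are outside the labor force).
Civilian working-age population = 135.10 + 87.18 = 222.28 million.
Unemployment rate = 8.50 / 135.10 = 6.29%.
Labor force participation rate = 135.10 / 222.28 = 60.78%.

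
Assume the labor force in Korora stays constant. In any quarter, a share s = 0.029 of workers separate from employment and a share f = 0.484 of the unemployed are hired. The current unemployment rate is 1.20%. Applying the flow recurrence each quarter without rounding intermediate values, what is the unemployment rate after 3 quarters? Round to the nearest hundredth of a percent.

Unemployment rate after three quarters ≈ 5.14%.

With a fixed labor force, u_{t+1} = u_t + s·(1−u_t) − f·u_t = u_t·(1−s−f) + s.
Here 1−s−f = 0.487 and s = 0.029.
u_1 = 0.012000 × 0.487 + 0.029 = 0.034844.
u_2 = 0.034844 × 0.487 + 0.029 = 0.045969.
u_3 = 0.045969 × 0.487 + 0.029 = 0.051387.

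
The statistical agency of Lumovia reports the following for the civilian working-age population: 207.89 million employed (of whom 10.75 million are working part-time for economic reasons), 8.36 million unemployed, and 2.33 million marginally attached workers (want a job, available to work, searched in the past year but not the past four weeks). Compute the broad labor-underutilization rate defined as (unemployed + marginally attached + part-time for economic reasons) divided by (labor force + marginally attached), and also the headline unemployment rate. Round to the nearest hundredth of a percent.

Labor force = 207.89 + 8.36 = 216.25 million.
Numerator = 8.36 + 2.33 + 10.75 = 21.44 million.
Denominator = 216.25 + 2.33 = 218.58 million.
Broad rate = 21.44 / 218.58 = 9.81%.
Headline unemployment rate = 8.36 / 216.25 = 3.87%.

Broad underutilization rate ≈ 9.81%; headline unemployment rate ≈ 3.87%.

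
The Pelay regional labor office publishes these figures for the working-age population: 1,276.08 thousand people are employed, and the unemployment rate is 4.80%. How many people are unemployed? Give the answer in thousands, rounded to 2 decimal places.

Let U be the number unemployed. The labor force is E + U, and U/(E+U) = 0.0480.
So U = 0.0480 × 1,276.08 / (1 − 0.0480) = 61.2518 / 0.9520 ≈ 64.34 thousand.

About 64.34 thousand are unemployed.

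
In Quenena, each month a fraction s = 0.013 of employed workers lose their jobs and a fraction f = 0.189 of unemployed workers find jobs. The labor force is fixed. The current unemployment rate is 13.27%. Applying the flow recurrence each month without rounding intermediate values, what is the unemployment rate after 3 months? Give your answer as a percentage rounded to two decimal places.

Unemployment rate after three months ≈ 9.91%.

With a fixed labor force, u_{t+1} = u_t + s·(1−u_t) − f·u_t = u_t·(1−s−f) + s.
Here 1−s−f = 0.798 and s = 0.013.
u_1 = 0.132700 × 0.798 + 0.013 = 0.118895.
u_2 = 0.118895 × 0.798 + 0.013 = 0.107878.
u_3 = 0.107878 × 0.798 + 0.013 = 0.099087.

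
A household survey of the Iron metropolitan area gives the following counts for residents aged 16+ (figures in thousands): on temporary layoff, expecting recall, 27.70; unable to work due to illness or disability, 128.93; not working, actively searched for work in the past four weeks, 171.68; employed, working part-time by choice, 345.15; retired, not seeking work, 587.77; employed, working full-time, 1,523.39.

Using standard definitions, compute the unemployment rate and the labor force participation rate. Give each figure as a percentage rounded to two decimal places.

Unemployment rate ≈ 9.64%; labor force participation rate ≈ 74.26%.

Employed = 345.15 + 1,523.39 = 1,868.54 thousand.
Unemployed = 27.70 + 171.68 = 199.38 thousand (jobless and actively searching, or on temporary layoff).
Labor force = 1,868.54 + 199.38 = 2,067.92 thousand.
Not in labor force = 128.93 + 587.77 = 716.70 thousand (those not working and not actively searching are outside the labor force).
Civilian working-age population = 2,067.92 + 716.70 = 2,784.62 thousand.
Unemployment rate = 199.38 / 2,067.92 = 9.64%.
Labor force participation rate = 2,067.92 / 2,784.62 = 74.26%.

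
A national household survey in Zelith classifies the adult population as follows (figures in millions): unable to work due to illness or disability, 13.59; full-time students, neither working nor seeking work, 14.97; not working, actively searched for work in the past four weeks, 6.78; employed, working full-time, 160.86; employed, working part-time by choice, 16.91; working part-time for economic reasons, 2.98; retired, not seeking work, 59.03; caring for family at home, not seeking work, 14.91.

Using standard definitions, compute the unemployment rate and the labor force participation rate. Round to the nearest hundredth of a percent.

Unemployment rate ≈ 3.62%; labor force participation rate ≈ 64.66%.

Employed = 160.86 + 16.91 + 2.98 = 180.75 million (anyone who worked, including part-time for economic reasons, counts as employed).
Unemployed = 6.78 million.
Labor force = 180.75 + 6.78 = 187.53 million.
Not in labor force = 13.59 + 14.97 + 59.03 + 14.91 = 102.50 million (those not working and not actively searching are outside the labor force).
Civilian working-age population = 187.53 + 102.50 = 290.03 million.
Unemployment rate = 6.78 / 187.53 = 3.62%.
Labor force participation rate = 187.53 / 290.03 = 64.66%.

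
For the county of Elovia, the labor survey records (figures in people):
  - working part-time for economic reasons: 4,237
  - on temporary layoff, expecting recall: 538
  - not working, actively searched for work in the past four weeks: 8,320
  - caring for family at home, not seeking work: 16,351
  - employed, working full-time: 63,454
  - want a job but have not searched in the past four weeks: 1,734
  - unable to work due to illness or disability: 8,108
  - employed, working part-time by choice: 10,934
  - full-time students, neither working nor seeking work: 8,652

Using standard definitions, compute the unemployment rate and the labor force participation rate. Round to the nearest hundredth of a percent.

Unemployment rate ≈ 10.13%; labor force participation rate ≈ 71.52%.

Employed = 4,237 + 63,454 + 10,934 = 78,625 (anyone who worked, including part-time for economic reasons, counts as employed).
Unemployed = 538 + 8,320 = 8,858 (jobless and actively searching, or on temporary layoff).
Labor force = 78,625 + 8,858 = 87,483.
Not in labor force = 16,351 + 1,734 + 8,108 + 8,652 = 34,845 (those not working and not actively searching are outside the labor force — including those who want a job but have given up searching).
Civilian working-age population = 87,483 + 34,845 = 122,328.
Unemployment rate = 8,858 / 87,483 = 10.13%.
Labor force participation rate = 87,483 / 122,328 = 71.52%.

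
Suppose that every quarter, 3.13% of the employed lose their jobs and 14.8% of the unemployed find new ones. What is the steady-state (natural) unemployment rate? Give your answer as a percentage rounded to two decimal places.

Steady-state unemployment rate ≈ 17.46%.

At steady state the flows balance: s·E = f·U, so U/(E+U) = s/(s+f).
u* = 3.13 / (3.13 + 14.8) = 3.13 / 17.93 = 17.46%.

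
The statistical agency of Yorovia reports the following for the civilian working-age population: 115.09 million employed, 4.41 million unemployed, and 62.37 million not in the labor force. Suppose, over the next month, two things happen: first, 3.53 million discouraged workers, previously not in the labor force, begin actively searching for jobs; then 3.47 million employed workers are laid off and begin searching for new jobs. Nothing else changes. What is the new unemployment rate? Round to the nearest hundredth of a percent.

New unemployment rate ≈ 9.27%.

Initially, labor force = 115.09 + 4.41 = 119.50 million, so u = 4.41/119.50 = 3.69%.
After the first change, unemployed and labor force both rise by 3.53 → E = 115.09, U = 7.94, labor force = 123.03 million.
After the second change, employed falls and unemployed rises by 3.47; labor force unchanged → E = 111.62, U = 11.41, labor force = 123.03 million.
New unemployment rate = 11.41 / 123.03 = 9.27%.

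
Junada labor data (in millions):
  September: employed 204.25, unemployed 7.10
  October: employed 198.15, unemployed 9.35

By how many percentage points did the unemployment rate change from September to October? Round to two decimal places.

The unemployment rate changed by +1.15 percentage points.

September: labor force = 204.25 + 7.10 = 211.35; u = 7.10/211.35 = 3.36%.
October: labor force = 198.15 + 9.35 = 207.50; u = 9.35/207.50 = 4.51%.
Change = 4.51% − 3.36% = +1.15 pp.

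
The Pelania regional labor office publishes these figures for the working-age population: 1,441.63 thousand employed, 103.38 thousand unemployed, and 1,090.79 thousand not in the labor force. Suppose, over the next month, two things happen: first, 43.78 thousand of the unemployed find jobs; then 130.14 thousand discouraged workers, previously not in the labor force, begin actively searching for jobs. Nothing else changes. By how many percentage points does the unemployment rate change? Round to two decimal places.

Initially, labor force = 1,441.63 + 103.38 = 1,545.01 thousand, so u = 103.38/1,545.01 = 6.69%.
After the first change, unemployed falls and employed rises by 43.78; labor force unchanged → E = 1,485.41, U = 59.60, labor force = 1,545.01 thousand.
After the second change, unemployed and labor force both rise by 130.14 → E = 1,485.41, U = 189.74, labor force = 1,675.15 thousand.
New unemployment rate = 189.74 / 1,675.15 = 11.33%.
Change = 11.33% − 6.69% = +4.64 percentage points.

The unemployment rate changes by +4.64 percentage points.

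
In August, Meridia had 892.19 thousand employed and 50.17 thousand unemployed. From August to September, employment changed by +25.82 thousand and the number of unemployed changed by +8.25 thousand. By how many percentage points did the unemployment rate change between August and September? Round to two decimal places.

The unemployment rate changed by +0.66 percentage points.

August: labor force = 892.19 + 50.17 = 942.36; u = 50.17/942.36 = 5.32%.
September: labor force = 918.01 + 58.42 = 976.43; u = 58.42/976.43 = 5.98%.
Change = 5.98% − 5.32% = +0.66 pp.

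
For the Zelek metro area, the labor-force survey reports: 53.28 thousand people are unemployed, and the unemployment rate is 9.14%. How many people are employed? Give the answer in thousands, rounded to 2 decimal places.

Labor force = U / u = 53.28 / 0.0914 ≈ 582.93 thousand.
Employed = labor force − unemployed = 582.93 − 53.28 = 529.65 thousand.

About 529.65 thousand are employed.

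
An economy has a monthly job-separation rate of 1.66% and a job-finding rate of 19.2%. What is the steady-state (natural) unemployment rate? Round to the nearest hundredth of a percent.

At steady state the flows balance: s·E = f·U, so U/(E+U) = s/(s+f).
u* = 1.66 / (1.66 + 19.2) = 1.66 / 20.86 = 7.96%.

Steady-state unemployment rate ≈ 7.96%.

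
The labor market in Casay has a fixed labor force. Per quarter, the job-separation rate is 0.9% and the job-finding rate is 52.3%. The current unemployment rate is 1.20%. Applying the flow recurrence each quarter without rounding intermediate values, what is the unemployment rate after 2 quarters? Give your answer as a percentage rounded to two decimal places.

With a fixed labor force, u_{t+1} = u_t + s·(1−u_t) − f·u_t = u_t·(1−s−f) + s.
Here 1−s−f = 0.468 and s = 0.009.
u_1 = 0.012000 × 0.468 + 0.009 = 0.014616.
u_2 = 0.014616 × 0.468 + 0.009 = 0.015840.

Unemployment rate after two quarters ≈ 1.58%.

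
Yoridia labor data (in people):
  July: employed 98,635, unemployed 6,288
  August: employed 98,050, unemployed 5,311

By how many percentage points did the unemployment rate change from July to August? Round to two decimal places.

The unemployment rate changed by −0.85 percentage points.

July: labor force = 98,635 + 6,288 = 104,923; u = 6,288/104,923 = 5.99%.
August: labor force = 98,050 + 5,311 = 103,361; u = 5,311/103,361 = 5.14%.
Change = 5.14% − 5.99% = −0.85 pp.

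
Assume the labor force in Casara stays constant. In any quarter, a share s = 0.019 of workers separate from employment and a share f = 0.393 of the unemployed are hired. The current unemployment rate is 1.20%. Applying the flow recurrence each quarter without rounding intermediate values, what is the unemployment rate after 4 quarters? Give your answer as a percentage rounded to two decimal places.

With a fixed labor force, u_{t+1} = u_t + s·(1−u_t) − f·u_t = u_t·(1−s−f) + s.
Here 1−s−f = 0.588 and s = 0.019.
u_1 = 0.012000 × 0.588 + 0.019 = 0.026056.
u_2 = 0.026056 × 0.588 + 0.019 = 0.034321.
u_3 = 0.034321 × 0.588 + 0.019 = 0.039181.
u_4 = 0.039181 × 0.588 + 0.019 = 0.042038.

Unemployment rate after four quarters ≈ 4.20%.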